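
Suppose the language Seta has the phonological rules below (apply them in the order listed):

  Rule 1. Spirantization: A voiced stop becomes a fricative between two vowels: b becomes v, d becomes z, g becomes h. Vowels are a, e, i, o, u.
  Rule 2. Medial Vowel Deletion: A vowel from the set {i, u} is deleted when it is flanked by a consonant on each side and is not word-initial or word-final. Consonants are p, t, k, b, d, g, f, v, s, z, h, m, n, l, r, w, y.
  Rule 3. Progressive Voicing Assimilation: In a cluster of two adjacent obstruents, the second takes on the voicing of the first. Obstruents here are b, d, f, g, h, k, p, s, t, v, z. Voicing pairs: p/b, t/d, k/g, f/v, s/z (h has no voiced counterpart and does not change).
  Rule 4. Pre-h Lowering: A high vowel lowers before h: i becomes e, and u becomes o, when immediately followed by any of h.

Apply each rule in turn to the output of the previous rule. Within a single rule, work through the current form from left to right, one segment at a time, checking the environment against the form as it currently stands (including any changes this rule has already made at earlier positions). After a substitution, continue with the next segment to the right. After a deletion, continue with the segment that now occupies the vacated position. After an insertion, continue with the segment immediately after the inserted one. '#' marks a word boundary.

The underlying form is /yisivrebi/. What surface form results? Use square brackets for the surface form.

Rule 1 Spirantization: [yisivrebi] → [yisivrevi]
Rule 2 Medial Vowel Deletion: [yisivrevi] → [ysvrevi]
Rule 3 Progressive Voicing Assimilation: [ysvrevi] → [ysfrevi]
Rule 4 Pre-h Lowering: no change — [ysfrevi]

[ysfrevi]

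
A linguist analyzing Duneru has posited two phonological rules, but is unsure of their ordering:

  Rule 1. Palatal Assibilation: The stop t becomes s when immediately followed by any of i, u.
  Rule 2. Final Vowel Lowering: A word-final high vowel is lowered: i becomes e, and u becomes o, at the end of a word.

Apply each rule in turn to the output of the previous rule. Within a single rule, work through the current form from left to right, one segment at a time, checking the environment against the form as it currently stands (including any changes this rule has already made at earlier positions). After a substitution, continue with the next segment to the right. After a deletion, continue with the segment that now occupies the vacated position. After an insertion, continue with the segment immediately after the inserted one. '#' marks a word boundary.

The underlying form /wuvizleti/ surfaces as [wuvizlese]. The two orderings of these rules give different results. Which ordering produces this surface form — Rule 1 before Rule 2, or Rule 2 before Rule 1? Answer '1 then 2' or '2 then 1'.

Order 1 then 2:
  1 Palatal Assibilation: [wuvizleti] → [wuvizlesi]
  2 Final Vowel Lowering: [wuvizlesi] → [wuvizlese]
  result: [wuvizlese]
Order 2 then 1:
  2 Final Vowel Lowering: [wuvizleti] → [wuvizlete]
  1 Palatal Assibilation: no change — [wuvizlete]
  result: [wuvizlete]

1 then 2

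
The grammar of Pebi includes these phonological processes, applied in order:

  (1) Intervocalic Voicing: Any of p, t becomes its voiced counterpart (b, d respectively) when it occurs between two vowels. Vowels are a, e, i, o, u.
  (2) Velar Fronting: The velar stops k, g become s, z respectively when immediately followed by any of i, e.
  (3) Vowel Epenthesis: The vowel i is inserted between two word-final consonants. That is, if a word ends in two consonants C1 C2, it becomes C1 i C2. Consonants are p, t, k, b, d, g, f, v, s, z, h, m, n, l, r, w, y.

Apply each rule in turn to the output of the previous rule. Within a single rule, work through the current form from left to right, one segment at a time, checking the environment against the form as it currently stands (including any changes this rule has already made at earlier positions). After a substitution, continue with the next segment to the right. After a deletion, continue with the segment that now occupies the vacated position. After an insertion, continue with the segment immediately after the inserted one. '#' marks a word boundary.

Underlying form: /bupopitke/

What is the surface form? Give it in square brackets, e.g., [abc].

[bubobitse]

(1) Intervocalic Voicing: [bupopitke] → [bubobitke]
(2) Velar Fronting: [bubobitke] → [bubobitse]
(3) Vowel Epenthesis: no change — [bubobitse]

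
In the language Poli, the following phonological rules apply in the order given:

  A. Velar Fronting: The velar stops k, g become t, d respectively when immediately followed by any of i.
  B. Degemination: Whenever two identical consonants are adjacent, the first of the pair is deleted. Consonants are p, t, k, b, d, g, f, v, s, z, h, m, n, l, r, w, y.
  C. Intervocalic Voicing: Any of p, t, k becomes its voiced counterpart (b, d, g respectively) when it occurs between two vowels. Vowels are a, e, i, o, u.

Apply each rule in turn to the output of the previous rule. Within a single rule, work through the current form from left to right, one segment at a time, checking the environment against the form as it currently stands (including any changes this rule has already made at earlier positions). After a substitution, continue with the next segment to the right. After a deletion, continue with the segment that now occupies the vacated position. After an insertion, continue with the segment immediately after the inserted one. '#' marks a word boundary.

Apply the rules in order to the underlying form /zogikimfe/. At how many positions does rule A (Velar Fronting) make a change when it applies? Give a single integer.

2

A Velar Fronting: [zogikimfe] → [zoditimfe]
B Degemination: no change — [zoditimfe]
C Intervocalic Voicing: [zoditimfe] → [zodidimfe]
Rule A changed 2 position(s).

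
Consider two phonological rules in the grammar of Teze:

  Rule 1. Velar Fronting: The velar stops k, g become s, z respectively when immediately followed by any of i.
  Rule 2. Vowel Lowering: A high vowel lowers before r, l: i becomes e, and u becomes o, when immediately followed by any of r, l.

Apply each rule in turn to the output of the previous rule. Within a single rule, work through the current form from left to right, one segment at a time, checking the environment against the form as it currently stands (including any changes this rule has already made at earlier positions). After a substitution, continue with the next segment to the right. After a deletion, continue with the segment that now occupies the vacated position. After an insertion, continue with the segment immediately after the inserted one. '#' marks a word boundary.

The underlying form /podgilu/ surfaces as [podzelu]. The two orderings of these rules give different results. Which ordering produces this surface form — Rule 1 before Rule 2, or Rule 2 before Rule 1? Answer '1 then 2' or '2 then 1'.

1 then 2

Order 1 then 2:
  1 Velar Fronting: [podgilu] → [podzilu]
  2 Vowel Lowering: [podzilu] → [podzelu]
  result: [podzelu]
Order 2 then 1:
  2 Vowel Lowering: [podgilu] → [podgelu]
  1 Velar Fronting: no change — [podgelu]
  result: [podgelu]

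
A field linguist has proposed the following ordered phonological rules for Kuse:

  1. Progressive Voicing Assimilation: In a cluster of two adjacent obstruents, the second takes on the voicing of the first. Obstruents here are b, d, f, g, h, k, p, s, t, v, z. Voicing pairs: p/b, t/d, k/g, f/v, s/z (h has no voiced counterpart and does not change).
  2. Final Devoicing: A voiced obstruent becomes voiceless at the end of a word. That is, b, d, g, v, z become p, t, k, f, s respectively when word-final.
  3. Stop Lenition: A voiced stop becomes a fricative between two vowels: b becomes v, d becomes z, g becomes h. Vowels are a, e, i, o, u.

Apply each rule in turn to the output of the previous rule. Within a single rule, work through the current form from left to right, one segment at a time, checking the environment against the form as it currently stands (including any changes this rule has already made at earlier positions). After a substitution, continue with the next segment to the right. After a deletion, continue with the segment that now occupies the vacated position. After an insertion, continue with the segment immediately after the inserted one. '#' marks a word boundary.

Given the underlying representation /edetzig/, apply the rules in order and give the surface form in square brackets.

[ezetsik]

1 Progressive Voicing Assimilation: [edetzig] → [edetsig]
2 Final Devoicing: [edetsig] → [edetsik]
3 Stop Lenition: [edetsik] → [ezetsik]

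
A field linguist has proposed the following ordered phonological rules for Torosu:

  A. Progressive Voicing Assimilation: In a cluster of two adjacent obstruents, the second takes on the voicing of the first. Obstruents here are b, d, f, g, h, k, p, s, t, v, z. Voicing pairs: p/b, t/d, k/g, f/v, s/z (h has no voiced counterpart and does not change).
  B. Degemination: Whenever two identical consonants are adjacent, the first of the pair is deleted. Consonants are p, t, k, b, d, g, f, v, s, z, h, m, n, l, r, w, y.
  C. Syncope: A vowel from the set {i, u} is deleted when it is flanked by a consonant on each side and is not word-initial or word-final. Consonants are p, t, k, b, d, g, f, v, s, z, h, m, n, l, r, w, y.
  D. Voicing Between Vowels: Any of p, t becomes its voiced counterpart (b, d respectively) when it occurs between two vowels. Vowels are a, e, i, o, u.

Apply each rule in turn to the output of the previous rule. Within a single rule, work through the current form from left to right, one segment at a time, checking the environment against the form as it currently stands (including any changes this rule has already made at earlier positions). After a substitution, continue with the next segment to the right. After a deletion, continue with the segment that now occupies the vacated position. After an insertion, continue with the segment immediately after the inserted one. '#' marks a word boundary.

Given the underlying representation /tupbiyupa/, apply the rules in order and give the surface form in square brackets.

[tpypa]

A Progressive Voicing Assimilation: [tupbiyupa] → [tuppiyupa]
B Degemination: [tuppiyupa] → [tupiyupa]
C Syncope: [tupiyupa] → [tpypa]
D Voicing Between Vowels: no change — [tpypa]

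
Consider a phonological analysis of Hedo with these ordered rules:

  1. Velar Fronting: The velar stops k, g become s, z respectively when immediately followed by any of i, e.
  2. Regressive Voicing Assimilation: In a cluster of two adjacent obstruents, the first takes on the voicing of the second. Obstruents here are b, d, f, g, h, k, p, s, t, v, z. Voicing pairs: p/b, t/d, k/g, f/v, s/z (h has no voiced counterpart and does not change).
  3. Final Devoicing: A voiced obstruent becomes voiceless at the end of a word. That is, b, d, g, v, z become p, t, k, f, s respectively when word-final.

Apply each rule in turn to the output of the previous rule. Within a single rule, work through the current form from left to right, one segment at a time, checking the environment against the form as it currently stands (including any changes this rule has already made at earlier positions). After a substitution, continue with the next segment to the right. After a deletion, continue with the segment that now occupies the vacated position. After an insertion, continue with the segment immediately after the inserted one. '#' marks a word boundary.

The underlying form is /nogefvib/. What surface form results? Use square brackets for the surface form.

[nozevvip]

1 Velar Fronting: [nogefvib] → [nozefvib]
2 Regressive Voicing Assimilation: [nozefvib] → [nozevvib]
3 Final Devoicing: [nozevvib] → [nozevvip]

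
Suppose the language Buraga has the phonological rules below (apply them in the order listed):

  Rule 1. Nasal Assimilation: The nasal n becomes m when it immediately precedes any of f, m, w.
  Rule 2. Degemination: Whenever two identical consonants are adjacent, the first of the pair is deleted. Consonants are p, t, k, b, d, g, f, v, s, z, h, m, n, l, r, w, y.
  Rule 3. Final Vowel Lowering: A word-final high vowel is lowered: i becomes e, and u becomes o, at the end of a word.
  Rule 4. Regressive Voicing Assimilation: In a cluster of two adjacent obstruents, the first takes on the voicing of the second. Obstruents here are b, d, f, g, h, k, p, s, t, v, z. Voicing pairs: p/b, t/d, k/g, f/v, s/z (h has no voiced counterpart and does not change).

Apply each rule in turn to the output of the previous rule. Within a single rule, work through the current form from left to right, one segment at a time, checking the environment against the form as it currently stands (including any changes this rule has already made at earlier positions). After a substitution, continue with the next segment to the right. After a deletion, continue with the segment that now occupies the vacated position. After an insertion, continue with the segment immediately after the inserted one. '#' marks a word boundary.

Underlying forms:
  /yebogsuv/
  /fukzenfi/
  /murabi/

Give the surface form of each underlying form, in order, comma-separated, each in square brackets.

[yeboksuv], [fugzemfe], [murabe]

/yebogsuv/:
  Rule 1 Nasal Assimilation: no change — [yebogsuv]
  Rule 2 Degemination: no change — [yebogsuv]
  Rule 3 Final Vowel Lowering: no change — [yebogsuv]
  Rule 4 Regressive Voicing Assimilation: [yebogsuv] → [yeboksuv]
/fukzenfi/:
  Rule 1 Nasal Assimilation: [fukzenfi] → [fukzemfi]
  Rule 2 Degemination: no change — [fukzemfi]
  Rule 3 Final Vowel Lowering: [fukzemfi] → [fukzemfe]
  Rule 4 Regressive Voicing Assimilation: [fukzemfe] → [fugzemfe]
/murabi/:
  Rule 1 Nasal Assimilation: no change — [murabi]
  Rule 2 Degemination: no change — [murabi]
  Rule 3 Final Vowel Lowering: [murabi] → [murabe]
  Rule 4 Regressive Voicing Assimilation: no change — [murabe]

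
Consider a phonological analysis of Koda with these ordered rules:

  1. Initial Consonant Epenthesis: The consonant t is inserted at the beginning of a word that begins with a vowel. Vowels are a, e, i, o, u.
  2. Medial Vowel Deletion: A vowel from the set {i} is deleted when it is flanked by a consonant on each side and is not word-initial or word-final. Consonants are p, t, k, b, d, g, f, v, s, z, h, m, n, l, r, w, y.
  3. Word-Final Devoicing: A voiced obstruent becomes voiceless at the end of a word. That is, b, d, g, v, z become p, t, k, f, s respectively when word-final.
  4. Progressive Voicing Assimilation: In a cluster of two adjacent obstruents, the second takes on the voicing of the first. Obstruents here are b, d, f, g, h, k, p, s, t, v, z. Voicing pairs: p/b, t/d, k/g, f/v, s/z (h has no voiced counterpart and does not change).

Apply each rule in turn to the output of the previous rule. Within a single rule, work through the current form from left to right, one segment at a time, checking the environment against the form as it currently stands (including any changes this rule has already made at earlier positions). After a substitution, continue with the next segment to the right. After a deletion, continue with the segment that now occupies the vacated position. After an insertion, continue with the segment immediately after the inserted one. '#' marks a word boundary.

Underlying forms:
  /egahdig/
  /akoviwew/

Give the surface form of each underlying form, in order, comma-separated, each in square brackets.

/egahdig/:
  1 Initial Consonant Epenthesis: [egahdig] → [tegahdig]
  2 Medial Vowel Deletion: [tegahdig] → [tegahdg]
  3 Word-Final Devoicing: [tegahdg] → [tegahdk]
  4 Progressive Voicing Assimilation: [tegahdk] → [tegahtk]
/akoviwew/:
  1 Initial Consonant Epenthesis: [akoviwew] → [takoviwew]
  2 Medial Vowel Deletion: [takoviwew] → [takovwew]
  3 Word-Final Devoicing: no change — [takovwew]
  4 Progressive Voicing Assimilation: no change — [takovwew]

[tegahtk], [takovwew]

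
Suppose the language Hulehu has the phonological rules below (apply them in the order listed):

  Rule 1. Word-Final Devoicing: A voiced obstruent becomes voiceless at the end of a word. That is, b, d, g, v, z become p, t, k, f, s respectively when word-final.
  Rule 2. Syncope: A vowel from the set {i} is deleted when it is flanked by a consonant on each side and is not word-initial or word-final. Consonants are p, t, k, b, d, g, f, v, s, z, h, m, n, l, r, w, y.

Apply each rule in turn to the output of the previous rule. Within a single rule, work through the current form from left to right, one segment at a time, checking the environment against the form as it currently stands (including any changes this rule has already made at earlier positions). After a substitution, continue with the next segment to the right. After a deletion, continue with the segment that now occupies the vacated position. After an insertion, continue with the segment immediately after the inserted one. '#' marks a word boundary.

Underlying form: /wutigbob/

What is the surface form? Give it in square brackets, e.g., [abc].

Rule 1 Word-Final Devoicing: [wutigbob] → [wutigbop]
Rule 2 Syncope: [wutigbop] → [wutgbop]

[wutgbop]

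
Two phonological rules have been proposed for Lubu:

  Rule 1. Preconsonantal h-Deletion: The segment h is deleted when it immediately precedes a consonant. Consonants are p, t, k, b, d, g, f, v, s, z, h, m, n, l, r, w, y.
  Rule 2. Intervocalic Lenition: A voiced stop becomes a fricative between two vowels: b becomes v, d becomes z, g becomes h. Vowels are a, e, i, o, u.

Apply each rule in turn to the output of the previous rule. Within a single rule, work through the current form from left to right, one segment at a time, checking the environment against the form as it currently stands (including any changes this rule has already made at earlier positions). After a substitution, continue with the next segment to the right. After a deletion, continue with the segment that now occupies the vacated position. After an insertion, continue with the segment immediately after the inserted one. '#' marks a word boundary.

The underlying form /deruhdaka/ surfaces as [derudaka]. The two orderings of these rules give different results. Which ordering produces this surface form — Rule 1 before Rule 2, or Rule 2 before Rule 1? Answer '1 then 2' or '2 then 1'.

2 then 1

Order 1 then 2:
  1 Preconsonantal h-Deletion: [deruhdaka] → [derudaka]
  2 Intervocalic Lenition: [derudaka] → [deruzaka]
  result: [deruzaka]
Order 2 then 1:
  2 Intervocalic Lenition: no change — [deruhdaka]
  1 Preconsonantal h-Deletion: [deruhdaka] → [derudaka]
  result: [derudaka]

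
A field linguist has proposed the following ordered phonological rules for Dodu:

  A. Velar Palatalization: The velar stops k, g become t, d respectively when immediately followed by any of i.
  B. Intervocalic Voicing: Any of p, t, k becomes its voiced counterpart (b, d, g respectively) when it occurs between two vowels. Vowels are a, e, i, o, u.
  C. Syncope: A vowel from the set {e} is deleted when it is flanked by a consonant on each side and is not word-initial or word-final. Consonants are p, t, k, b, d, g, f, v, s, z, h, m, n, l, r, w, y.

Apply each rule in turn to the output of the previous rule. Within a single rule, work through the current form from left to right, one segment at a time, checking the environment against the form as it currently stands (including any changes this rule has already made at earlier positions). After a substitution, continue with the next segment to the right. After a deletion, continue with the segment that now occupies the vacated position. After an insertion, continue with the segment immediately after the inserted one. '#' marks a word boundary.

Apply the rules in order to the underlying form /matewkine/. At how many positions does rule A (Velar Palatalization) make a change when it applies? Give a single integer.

1

A Velar Palatalization: [matewkine] → [matewtine]
B Intervocalic Voicing: [matewtine] → [madewtine]
C Syncope: [madewtine] → [madwtine]
Rule A changed 1 position(s).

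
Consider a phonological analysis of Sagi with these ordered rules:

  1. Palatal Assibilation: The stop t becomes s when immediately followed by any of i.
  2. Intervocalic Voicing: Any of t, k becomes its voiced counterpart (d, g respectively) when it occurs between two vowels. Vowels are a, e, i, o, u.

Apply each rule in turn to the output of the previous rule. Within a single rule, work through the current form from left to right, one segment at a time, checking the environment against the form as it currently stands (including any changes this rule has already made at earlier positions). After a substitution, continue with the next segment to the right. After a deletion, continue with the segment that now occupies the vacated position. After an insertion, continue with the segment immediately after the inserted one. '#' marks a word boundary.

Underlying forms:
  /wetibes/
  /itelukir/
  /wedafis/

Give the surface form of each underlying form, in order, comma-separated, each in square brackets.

/wetibes/:
  1 Palatal Assibilation: [wetibes] → [wesibes]
  2 Intervocalic Voicing: no change — [wesibes]
/itelukir/:
  1 Palatal Assibilation: no change — [itelukir]
  2 Intervocalic Voicing: [itelukir] → [idelugir]
/wedafis/:
  1 Palatal Assibilation: no change — [wedafis]
  2 Intervocalic Voicing: no change — [wedafis]

[wesibes], [idelugir], [wedafis]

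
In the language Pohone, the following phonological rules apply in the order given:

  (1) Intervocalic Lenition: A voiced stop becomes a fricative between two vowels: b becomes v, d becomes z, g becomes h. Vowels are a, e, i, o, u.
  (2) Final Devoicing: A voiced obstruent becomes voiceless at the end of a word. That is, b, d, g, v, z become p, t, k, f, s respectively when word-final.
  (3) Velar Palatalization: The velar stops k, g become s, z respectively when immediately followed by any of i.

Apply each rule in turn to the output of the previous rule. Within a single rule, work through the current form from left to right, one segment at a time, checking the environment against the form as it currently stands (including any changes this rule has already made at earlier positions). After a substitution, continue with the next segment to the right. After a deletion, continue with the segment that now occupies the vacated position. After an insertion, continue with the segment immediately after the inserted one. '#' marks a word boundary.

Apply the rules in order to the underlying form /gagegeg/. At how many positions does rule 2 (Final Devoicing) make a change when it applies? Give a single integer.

(1) Intervocalic Lenition: [gagegeg] → [gaheheg]
(2) Final Devoicing: [gaheheg] → [gahehek]
(3) Velar Palatalization: no change — [gahehek]
Rule 2 changed 1 position(s).

1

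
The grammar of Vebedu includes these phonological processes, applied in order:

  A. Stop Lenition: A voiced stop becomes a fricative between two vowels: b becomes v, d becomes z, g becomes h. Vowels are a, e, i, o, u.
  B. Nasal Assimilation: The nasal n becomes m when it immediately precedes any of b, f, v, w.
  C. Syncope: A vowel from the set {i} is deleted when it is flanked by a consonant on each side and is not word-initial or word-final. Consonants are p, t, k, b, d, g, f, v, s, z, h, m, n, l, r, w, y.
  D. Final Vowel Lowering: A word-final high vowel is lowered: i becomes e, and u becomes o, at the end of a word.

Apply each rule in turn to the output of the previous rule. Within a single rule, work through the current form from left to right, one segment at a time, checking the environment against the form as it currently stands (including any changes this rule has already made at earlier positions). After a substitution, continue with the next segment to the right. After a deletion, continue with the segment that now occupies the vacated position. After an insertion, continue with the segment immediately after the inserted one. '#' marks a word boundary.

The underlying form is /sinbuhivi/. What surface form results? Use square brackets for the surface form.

A Stop Lenition: no change — [sinbuhivi]
B Nasal Assimilation: [sinbuhivi] → [simbuhivi]
C Syncope: [simbuhivi] → [smbuhvi]
D Final Vowel Lowering: [smbuhvi] → [smbuhve]

[smbuhve]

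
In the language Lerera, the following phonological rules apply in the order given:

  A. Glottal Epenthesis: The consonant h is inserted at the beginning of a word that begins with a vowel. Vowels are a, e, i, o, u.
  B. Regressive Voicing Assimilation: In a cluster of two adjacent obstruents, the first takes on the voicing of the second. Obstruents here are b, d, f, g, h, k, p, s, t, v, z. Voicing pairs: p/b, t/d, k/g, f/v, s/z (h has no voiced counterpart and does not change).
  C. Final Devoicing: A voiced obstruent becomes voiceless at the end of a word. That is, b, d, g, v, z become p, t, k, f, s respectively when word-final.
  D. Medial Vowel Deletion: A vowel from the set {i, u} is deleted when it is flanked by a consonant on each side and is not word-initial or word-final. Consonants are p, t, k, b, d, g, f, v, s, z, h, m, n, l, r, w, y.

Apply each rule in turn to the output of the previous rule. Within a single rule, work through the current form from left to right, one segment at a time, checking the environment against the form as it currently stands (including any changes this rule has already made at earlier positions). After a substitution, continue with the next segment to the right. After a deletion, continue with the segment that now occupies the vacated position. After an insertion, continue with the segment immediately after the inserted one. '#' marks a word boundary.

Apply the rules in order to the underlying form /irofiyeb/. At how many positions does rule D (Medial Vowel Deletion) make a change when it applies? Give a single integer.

2

A Glottal Epenthesis: [irofiyeb] → [hirofiyeb]
B Regressive Voicing Assimilation: no change — [hirofiyeb]
C Final Devoicing: [hirofiyeb] → [hirofiyep]
D Medial Vowel Deletion: [hirofiyep] → [hrofyep]
Rule D changed 2 position(s).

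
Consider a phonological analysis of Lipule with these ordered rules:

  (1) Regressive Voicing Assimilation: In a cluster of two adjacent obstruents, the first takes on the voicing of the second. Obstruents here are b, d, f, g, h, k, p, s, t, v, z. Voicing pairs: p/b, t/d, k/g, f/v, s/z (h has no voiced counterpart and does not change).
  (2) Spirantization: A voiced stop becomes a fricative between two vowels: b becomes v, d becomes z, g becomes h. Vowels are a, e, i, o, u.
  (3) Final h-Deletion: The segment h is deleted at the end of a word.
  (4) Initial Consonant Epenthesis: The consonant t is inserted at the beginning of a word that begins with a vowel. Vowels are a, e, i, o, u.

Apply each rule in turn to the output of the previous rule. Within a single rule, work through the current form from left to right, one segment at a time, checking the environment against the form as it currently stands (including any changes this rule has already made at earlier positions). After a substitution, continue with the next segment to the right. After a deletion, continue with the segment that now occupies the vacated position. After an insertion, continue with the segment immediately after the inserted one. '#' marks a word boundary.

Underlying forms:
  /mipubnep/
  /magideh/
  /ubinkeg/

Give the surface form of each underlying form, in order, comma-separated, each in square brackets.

/mipubnep/:
  (1) Regressive Voicing Assimilation: no change — [mipubnep]
  (2) Spirantization: no change — [mipubnep]
  (3) Final h-Deletion: no change — [mipubnep]
  (4) Initial Consonant Epenthesis: no change — [mipubnep]
/magideh/:
  (1) Regressive Voicing Assimilation: no change — [magideh]
  (2) Spirantization: [magideh] → [mahizeh]
  (3) Final h-Deletion: [mahizeh] → [mahize]
  (4) Initial Consonant Epenthesis: no change — [mahize]
/ubinkeg/:
  (1) Regressive Voicing Assimilation: no change — [ubinkeg]
  (2) Spirantization: [ubinkeg] → [uvinkeg]
  (3) Final h-Deletion: no change — [uvinkeg]
  (4) Initial Consonant Epenthesis: [uvinkeg] → [tuvinkeg]

[mipubnep], [mahize], [tuvinkeg]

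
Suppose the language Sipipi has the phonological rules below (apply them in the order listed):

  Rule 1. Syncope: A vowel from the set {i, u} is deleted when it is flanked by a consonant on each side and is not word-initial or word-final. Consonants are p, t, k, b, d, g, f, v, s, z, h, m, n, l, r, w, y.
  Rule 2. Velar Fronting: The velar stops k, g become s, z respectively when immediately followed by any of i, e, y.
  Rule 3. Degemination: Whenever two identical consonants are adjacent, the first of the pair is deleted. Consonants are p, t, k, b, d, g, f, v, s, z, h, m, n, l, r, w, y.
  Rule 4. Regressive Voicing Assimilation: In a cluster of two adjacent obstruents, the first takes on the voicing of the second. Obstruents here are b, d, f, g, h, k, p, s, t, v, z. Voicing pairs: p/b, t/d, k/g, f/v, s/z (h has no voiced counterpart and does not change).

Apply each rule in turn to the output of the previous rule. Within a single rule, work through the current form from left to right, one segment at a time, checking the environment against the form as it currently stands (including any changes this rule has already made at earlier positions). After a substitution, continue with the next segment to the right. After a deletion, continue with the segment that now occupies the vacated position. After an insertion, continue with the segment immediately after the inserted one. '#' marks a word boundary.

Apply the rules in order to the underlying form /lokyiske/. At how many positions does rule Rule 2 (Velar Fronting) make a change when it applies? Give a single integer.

2

Rule 1 Syncope: [lokyiske] → [lokyske]
Rule 2 Velar Fronting: [lokyske] → [losysse]
Rule 3 Degemination: [losysse] → [losyse]
Rule 4 Regressive Voicing Assimilation: no change — [losyse]
Rule Rule 2 changed 2 position(s).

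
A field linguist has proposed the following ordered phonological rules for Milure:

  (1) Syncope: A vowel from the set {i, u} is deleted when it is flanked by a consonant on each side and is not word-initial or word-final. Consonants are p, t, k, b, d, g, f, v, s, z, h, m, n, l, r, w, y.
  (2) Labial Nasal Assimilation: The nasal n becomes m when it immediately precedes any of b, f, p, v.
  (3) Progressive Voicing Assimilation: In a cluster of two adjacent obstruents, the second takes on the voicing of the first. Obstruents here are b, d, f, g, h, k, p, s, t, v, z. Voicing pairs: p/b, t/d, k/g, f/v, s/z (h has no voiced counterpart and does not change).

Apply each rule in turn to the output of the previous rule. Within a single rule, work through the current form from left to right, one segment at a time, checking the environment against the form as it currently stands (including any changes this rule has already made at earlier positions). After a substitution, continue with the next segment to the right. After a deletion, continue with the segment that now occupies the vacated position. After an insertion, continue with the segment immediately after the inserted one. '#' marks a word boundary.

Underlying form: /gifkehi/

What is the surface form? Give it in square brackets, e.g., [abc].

(1) Syncope: [gifkehi] → [gfkehi]
(2) Labial Nasal Assimilation: no change — [gfkehi]
(3) Progressive Voicing Assimilation: [gfkehi] → [gvgehi]

[gvgehi]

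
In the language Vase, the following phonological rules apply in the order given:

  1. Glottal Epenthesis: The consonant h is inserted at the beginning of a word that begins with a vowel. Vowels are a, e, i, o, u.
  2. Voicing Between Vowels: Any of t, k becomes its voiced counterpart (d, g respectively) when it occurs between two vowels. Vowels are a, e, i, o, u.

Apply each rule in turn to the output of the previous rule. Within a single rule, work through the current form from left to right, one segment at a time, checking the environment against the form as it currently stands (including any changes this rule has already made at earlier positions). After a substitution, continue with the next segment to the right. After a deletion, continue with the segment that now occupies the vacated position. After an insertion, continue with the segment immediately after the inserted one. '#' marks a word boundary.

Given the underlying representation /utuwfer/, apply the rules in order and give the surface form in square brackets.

1 Glottal Epenthesis: [utuwfer] → [hutuwfer]
2 Voicing Between Vowels: [hutuwfer] → [huduwfer]

[huduwfer]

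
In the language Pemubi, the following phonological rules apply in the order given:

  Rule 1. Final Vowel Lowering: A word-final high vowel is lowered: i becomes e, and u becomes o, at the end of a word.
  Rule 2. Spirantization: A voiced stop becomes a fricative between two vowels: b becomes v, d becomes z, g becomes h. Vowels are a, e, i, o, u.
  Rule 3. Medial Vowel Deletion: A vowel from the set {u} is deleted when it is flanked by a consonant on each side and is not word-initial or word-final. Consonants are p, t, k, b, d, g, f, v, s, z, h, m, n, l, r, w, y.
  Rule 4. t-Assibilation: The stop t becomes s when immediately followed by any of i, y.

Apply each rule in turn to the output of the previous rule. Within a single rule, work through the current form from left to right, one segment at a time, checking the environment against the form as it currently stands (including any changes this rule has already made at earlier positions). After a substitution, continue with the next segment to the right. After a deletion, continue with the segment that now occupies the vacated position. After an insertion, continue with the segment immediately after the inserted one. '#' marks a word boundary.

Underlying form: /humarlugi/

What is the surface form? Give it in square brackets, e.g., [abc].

[hmarlhe]

Rule 1 Final Vowel Lowering: [humarlugi] → [humarluge]
Rule 2 Spirantization: [humarluge] → [humarluhe]
Rule 3 Medial Vowel Deletion: [humarluhe] → [hmarlhe]
Rule 4 t-Assibilation: no change — [hmarlhe]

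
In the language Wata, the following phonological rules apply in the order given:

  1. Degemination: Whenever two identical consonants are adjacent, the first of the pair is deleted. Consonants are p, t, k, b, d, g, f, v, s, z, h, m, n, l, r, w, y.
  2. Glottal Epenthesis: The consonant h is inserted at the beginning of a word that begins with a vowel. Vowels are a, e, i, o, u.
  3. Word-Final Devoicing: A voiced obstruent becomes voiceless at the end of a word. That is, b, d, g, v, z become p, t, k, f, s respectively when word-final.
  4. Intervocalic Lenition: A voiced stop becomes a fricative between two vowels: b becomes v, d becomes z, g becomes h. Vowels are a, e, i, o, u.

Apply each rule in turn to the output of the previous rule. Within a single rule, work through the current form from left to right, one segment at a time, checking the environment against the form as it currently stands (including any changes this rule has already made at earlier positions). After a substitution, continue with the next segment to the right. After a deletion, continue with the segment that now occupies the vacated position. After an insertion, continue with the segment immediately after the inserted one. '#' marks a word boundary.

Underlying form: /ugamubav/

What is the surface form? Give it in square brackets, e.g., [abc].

[huhamuvaf]

1 Degemination: no change — [ugamubav]
2 Glottal Epenthesis: [ugamubav] → [hugamubav]
3 Word-Final Devoicing: [hugamubav] → [hugamubaf]
4 Intervocalic Lenition: [hugamubaf] → [huhamuvaf]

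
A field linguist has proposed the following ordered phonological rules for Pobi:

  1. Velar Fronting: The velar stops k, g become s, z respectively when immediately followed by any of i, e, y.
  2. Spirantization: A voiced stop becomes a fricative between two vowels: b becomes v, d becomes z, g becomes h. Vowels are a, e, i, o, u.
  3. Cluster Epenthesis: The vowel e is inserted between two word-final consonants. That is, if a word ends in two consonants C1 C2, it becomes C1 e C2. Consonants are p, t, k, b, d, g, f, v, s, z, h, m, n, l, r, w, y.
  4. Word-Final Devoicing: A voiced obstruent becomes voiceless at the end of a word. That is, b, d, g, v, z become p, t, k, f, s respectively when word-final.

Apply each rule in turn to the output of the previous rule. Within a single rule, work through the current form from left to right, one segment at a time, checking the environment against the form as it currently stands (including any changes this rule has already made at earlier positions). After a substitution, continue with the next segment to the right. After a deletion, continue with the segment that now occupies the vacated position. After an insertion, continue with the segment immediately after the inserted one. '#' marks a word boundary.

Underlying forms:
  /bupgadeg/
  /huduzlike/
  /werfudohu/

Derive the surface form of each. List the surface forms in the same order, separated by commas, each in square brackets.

[bupgazek], [huzuzlise], [werfuzohu]

/bupgadeg/:
  1 Velar Fronting: no change — [bupgadeg]
  2 Spirantization: [bupgadeg] → [bupgazeg]
  3 Cluster Epenthesis: no change — [bupgazeg]
  4 Word-Final Devoicing: [bupgazeg] → [bupgazek]
/huduzlike/:
  1 Velar Fronting: [huduzlike] → [huduzlise]
  2 Spirantization: [huduzlise] → [huzuzlise]
  3 Cluster Epenthesis: no change — [huzuzlise]
  4 Word-Final Devoicing: no change — [huzuzlise]
/werfudohu/:
  1 Velar Fronting: no change — [werfudohu]
  2 Spirantization: [werfudohu] → [werfuzohu]
  3 Cluster Epenthesis: no change — [werfuzohu]
  4 Word-Final Devoicing: no change — [werfuzohu]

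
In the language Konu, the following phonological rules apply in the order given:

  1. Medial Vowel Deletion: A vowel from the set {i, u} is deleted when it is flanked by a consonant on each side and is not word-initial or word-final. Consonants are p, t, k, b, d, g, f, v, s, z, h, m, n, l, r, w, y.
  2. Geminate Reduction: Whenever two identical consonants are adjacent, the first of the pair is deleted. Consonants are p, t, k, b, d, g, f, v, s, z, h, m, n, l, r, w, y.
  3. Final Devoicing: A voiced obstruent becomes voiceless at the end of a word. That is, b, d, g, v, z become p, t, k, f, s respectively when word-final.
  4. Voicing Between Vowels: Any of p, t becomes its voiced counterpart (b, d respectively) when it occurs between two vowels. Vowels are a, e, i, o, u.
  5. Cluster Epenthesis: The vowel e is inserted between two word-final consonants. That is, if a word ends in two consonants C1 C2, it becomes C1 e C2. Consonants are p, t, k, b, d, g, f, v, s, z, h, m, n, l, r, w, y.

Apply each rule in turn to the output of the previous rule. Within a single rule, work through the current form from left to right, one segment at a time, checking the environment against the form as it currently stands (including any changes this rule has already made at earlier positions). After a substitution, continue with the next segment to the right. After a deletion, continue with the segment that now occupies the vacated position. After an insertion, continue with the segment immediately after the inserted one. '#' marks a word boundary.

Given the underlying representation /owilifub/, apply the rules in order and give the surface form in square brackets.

[owlfep]

1 Medial Vowel Deletion: [owilifub] → [owlfb]
2 Geminate Reduction: no change — [owlfb]
3 Final Devoicing: [owlfb] → [owlfp]
4 Voicing Between Vowels: no change — [owlfp]
5 Cluster Epenthesis: [owlfp] → [owlfep]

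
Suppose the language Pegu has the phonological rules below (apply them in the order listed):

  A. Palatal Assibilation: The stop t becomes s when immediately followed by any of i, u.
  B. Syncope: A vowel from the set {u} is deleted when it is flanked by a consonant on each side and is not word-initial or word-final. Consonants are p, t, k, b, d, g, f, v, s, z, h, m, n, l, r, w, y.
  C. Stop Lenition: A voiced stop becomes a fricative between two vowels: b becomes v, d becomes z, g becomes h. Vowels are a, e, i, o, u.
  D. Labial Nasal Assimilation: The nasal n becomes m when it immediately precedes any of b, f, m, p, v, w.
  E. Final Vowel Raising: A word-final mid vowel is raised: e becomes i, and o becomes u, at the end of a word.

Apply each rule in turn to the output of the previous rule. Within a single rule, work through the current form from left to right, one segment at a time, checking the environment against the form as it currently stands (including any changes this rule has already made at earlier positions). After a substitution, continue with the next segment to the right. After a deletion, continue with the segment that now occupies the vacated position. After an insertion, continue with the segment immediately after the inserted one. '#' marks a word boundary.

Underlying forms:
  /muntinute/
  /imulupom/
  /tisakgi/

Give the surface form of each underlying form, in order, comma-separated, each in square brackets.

[mnsinti], [imlpom], [sisakgi]

/muntinute/:
  A Palatal Assibilation: [muntinute] → [munsinute]
  B Syncope: [munsinute] → [mnsinte]
  C Stop Lenition: no change — [mnsinte]
  D Labial Nasal Assimilation: no change — [mnsinte]
  E Final Vowel Raising: [mnsinte] → [mnsinti]
/imulupom/:
  A Palatal Assibilation: no change — [imulupom]
  B Syncope: [imulupom] → [imlpom]
  C Stop Lenition: no change — [imlpom]
  D Labial Nasal Assimilation: no change — [imlpom]
  E Final Vowel Raising: no change — [imlpom]
/tisakgi/:
  A Palatal Assibilation: [tisakgi] → [sisakgi]
  B Syncope: no change — [sisakgi]
  C Stop Lenition: no change — [sisakgi]
  D Labial Nasal Assimilation: no change — [sisakgi]
  E Final Vowel Raising: no change — [sisakgi]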